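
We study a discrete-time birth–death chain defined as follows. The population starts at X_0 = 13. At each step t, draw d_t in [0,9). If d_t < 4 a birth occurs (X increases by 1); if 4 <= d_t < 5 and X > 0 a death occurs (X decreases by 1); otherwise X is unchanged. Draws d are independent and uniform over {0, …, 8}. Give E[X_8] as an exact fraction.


47/3

X can drop by at most 1 per step and X_0 = 13 > T = 8, so X_t >= 13 − t >= 5 > 0 for every t <= 8: the floor at 0 (the 'and X > 0' condition) never binds. Hence X_8 = X_0 + Σ_{t<8} Y_t with i.i.d. increments Y_t = y(d_t) ∈ {+1, −1, 0}.
Outcome values over d=0..8: [1, 1, 1, 1, -1, 0, 0, 0, 0]
Σy = 3, Σy² = 5, M = 9
μ = 3/9 = 1/3,  σ² = 5/9 − (1/3)² = 4/9
E[X_8] = 13 + 8·(1/3) = 47/3


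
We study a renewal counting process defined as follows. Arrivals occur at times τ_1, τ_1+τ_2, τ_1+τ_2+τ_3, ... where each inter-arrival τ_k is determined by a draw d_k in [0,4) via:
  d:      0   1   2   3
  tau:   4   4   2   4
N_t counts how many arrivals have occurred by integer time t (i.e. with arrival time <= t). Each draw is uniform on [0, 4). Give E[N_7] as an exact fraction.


Inter-arrival values over d=0..3: [4, 4, 2, 4]
Each d has probability 1/4, so the pmf of τ is: f(2) = 1/4, f(4) = 3/4
Renewal equation for m(n) = E[N_n]: condition on τ_1 = k (if k <= n, one arrival plus a fresh copy on the remaining n−k steps): m(n) = F(n) + Σ_{k<=n} f(k)·m(n−k), where F(n) = P(τ <= n) and m(0) = 0
m(1) = F(1) = 0
m(2) = F(2) = 1/4
m(3) = F(3) = 1/4
m(4) = F(4) + f(2)·m(2) = 1 + 1/4·1/4 = 17/16
m(5) = F(5) + f(2)·m(3) = 1 + 1/4·1/4 = 17/16
m(6) = F(6) + f(2)·m(4) + f(4)·m(2) = 1 + 1/4·17/16 + 3/4·1/4 = 93/64
m(7) = F(7) + f(2)·m(5) + f(4)·m(3) = 1 + 1/4·17/16 + 3/4·1/4 = 93/64
E[N_7] = m(7) = 93/64

93/64


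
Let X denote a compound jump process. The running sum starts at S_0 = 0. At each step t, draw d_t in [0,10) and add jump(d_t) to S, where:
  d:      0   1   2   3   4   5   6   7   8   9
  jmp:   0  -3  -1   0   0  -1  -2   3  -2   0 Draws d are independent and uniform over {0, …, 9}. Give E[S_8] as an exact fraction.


-24/5

Outcome values over d=0..9: [0, -3, -1, 0, 0, -1, -2, 3, -2, 0]
Σy = -6, Σy² = 28, M = 10
μ = -6/10 = -3/5,  σ² = 28/10 − (-3/5)² = 61/25
E[S_8] = 0 + 8·(-3/5) = -24/5


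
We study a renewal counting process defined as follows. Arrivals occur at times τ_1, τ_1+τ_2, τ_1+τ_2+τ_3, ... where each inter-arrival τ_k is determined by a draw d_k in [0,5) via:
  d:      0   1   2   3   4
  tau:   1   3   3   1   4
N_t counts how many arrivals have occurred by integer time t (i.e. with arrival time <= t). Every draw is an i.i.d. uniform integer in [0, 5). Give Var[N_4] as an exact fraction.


185764/390625

Inter-arrival values over d=0..4: [1, 3, 3, 1, 4]
Each d has probability 1/5, so the pmf of τ is: f(1) = 2/5, f(3) = 2/5, f(4) = 1/5
Let p_n(j) = P(N_n = j), with p_0 = [1]. Condition on τ_1: p_n(0) = P(τ > n), and for j >= 1, p_n(j) = Σ_{k<=n} f(k)·p_{n−k}(j−1)
p_1 = [3/5, 2/5]  (j = 0..1)
p_2 = [3/5, 6/25, 4/25]  (j = 0..2)
p_3 = [1/5, 16/25, 12/125, 8/125]  (j = 0..3)
p_4 = [0, 13/25, 52/125, 24/625, 16/625]  (j = 0..4)
E[N_4] = Σ j·p_4(j) = 981/625;  E[N_4²] = Σ j²·p_4(j) = 1837/625
Var[N_4] = 1837/625 − (981/625)² = 185764/390625


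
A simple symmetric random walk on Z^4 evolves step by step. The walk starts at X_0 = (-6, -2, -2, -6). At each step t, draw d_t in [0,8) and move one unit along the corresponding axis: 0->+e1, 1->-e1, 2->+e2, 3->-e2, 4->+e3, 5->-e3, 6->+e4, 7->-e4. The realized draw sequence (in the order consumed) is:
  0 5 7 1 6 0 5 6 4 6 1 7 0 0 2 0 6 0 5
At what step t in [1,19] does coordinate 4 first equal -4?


10

t=0: X=(-6, -2, -2, -6), d=0 → +e1, X_1=(-5, -2, -2, -6)
t=1: X=(-5, -2, -2, -6), d=5 → -e3, X_2=(-5, -2, -3, -6)
t=2: X=(-5, -2, -3, -6), d=7 → -e4, X_3=(-5, -2, -3, -7)
t=3: X=(-5, -2, -3, -7), d=1 → -e1, X_4=(-6, -2, -3, -7)
t=4: X=(-6, -2, -3, -7), d=6 → +e4, X_5=(-6, -2, -3, -6)
t=5: X=(-6, -2, -3, -6), d=0 → +e1, X_6=(-5, -2, -3, -6)
t=6: X=(-5, -2, -3, -6), d=5 → -e3, X_7=(-5, -2, -4, -6)
t=7: X=(-5, -2, -4, -6), d=6 → +e4, X_8=(-5, -2, -4, -5)
t=8: X=(-5, -2, -4, -5), d=4 → +e3, X_9=(-5, -2, -3, -5)
t=9: X=(-5, -2, -3, -5), d=6 → +e4, X_10=(-5, -2, -3, -4)
t=10: X=(-5, -2, -3, -4), d=1 → -e1, X_11=(-6, -2, -3, -4)
t=11: X=(-6, -2, -3, -4), d=7 → -e4, X_12=(-6, -2, -3, -5)
t=12: X=(-6, -2, -3, -5), d=0 → +e1, X_13=(-5, -2, -3, -5)
t=13: X=(-5, -2, -3, -5), d=0 → +e1, X_14=(-4, -2, -3, -5)
t=14: X=(-4, -2, -3, -5), d=2 → +e2, X_15=(-4, -1, -3, -5)
t=15: X=(-4, -1, -3, -5), d=0 → +e1, X_16=(-3, -1, -3, -5)
t=16: X=(-3, -1, -3, -5), d=6 → +e4, X_17=(-3, -1, -3, -4)
t=17: X=(-3, -1, -3, -4), d=0 → +e1, X_18=(-2, -1, -3, -4)
t=18: X=(-2, -1, -3, -4), d=5 → -e3, X_19=(-2, -1, -4, -4)


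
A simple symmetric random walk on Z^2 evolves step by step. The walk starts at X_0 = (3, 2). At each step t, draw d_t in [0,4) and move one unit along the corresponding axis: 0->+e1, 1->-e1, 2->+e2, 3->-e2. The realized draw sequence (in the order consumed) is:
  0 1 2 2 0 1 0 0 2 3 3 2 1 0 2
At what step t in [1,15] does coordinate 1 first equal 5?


8

t=0: X=(3, 2), d=0 → +e1, X_1=(4, 2)
t=1: X=(4, 2), d=1 → -e1, X_2=(3, 2)
t=2: X=(3, 2), d=2 → +e2, X_3=(3, 3)
t=3: X=(3, 3), d=2 → +e2, X_4=(3, 4)
t=4: X=(3, 4), d=0 → +e1, X_5=(4, 4)
t=5: X=(4, 4), d=1 → -e1, X_6=(3, 4)
t=6: X=(3, 4), d=0 → +e1, X_7=(4, 4)
t=7: X=(4, 4), d=0 → +e1, X_8=(5, 4)
t=8: X=(5, 4), d=2 → +e2, X_9=(5, 5)
t=9: X=(5, 5), d=3 → -e2, X_10=(5, 4)
t=10: X=(5, 4), d=3 → -e2, X_11=(5, 3)
t=11: X=(5, 3), d=2 → +e2, X_12=(5, 4)
t=12: X=(5, 4), d=1 → -e1, X_13=(4, 4)
t=13: X=(4, 4), d=0 → +e1, X_14=(5, 4)
t=14: X=(5, 4), d=2 → +e2, X_15=(5, 5)


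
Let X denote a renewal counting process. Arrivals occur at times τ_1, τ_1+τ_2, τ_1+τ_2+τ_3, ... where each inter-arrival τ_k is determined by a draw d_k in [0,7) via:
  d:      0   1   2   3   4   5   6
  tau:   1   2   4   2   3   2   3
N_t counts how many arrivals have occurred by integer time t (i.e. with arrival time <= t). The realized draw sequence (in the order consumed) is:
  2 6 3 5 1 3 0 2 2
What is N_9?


draw d_1=2: τ_1=4, arrival time A_1=4
draw d_2=6: τ_2=3, arrival time A_2=7
draw d_3=3: τ_3=2, arrival time A_3=9
draw d_4=5: τ_4=2, arrival time A_4=11
draw d_5=1: τ_5=2, arrival time A_5=13
draw d_6=3: τ_6=2, arrival time A_6=15
draw d_7=0: τ_7=1, arrival time A_7=16
draw d_8=2: τ_8=4, arrival time A_8=20
draw d_9=2: τ_9=4, arrival time A_9=24
N_t over t=0..9: 0:0 1:0 2:0 3:0 4:1 5:1 6:1 7:2 8:2 9:3

3


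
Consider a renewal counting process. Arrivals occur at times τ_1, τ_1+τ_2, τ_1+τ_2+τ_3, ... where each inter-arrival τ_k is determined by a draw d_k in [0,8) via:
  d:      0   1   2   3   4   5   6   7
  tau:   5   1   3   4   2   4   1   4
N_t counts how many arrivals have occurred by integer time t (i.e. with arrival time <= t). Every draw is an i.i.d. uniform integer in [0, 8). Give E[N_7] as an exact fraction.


33945/16384

Inter-arrival values over d=0..7: [5, 1, 3, 4, 2, 4, 1, 4]
Each d has probability 1/8, so the pmf of τ is: f(1) = 1/4, f(2) = 1/8, f(3) = 1/8, f(4) = 3/8, f(5) = 1/8
Renewal equation for m(n) = E[N_n]: condition on τ_1 = k (if k <= n, one arrival plus a fresh copy on the remaining n−k steps): m(n) = F(n) + Σ_{k<=n} f(k)·m(n−k), where F(n) = P(τ <= n) and m(0) = 0
m(1) = F(1) = 1/4
m(2) = F(2) + f(1)·m(1) = 3/8 + 1/4·1/4 = 7/16
m(3) = F(3) + f(1)·m(2) + f(2)·m(1) = 1/2 + 1/4·7/16 + 1/8·1/4 = 41/64
m(4) = F(4) + f(1)·m(3) + f(2)·m(2) + f(3)·m(1) = 7/8 + 1/4·41/64 + 1/8·7/16 + 1/8·1/4 = 287/256
m(5) = F(5) + f(1)·m(4) + f(2)·m(3) + f(3)·m(2) + f(4)·m(1) = 1 + 1/4·287/256 + 1/8·41/64 + 1/8·7/16 + 3/8·1/4 = 1545/1024
m(6) = F(6) + f(1)·m(5) + f(2)·m(4) + f(3)·m(3) + f(4)·m(2) + f(5)·m(1) = 1 + 1/4·1545/1024 + 1/8·287/256 + 1/8·41/64 + 3/8·7/16 + 1/8·1/4 = 7343/4096
m(7) = F(7) + f(1)·m(6) + f(2)·m(5) + f(3)·m(4) + f(4)·m(3) + f(5)·m(2) = 1 + 1/4·7343/4096 + 1/8·1545/1024 + 1/8·287/256 + 3/8·41/64 + 1/8·7/16 = 33945/16384
E[N_7] = m(7) = 33945/16384


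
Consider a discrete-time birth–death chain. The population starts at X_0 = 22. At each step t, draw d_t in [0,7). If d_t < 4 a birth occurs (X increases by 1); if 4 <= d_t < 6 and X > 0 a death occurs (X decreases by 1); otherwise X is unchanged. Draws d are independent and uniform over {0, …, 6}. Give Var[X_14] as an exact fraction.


X can drop by at most 1 per step and X_0 = 22 > T = 14, so X_t >= 22 − t >= 8 > 0 for every t <= 14: the floor at 0 (the 'and X > 0' condition) never binds. Hence X_14 = X_0 + Σ_{t<14} Y_t with i.i.d. increments Y_t = y(d_t) ∈ {+1, −1, 0}.
Outcome values over d=0..6: [1, 1, 1, 1, -1, -1, 0]
Σy = 2, Σy² = 6, M = 7
μ = 2/7 = 2/7,  σ² = 6/7 − (2/7)² = 38/49
Independent increments: Var[X_14] = 14·σ² = 14·(38/49) = 76/7

76/7


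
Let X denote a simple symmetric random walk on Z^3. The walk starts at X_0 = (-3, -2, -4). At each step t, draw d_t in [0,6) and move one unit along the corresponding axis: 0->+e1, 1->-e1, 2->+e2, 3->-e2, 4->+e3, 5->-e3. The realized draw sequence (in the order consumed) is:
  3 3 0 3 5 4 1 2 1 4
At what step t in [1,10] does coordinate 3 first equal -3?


10

t=0: X=(-3, -2, -4), d=3 → -e2, X_1=(-3, -3, -4)
t=1: X=(-3, -3, -4), d=3 → -e2, X_2=(-3, -4, -4)
t=2: X=(-3, -4, -4), d=0 → +e1, X_3=(-2, -4, -4)
t=3: X=(-2, -4, -4), d=3 → -e2, X_4=(-2, -5, -4)
t=4: X=(-2, -5, -4), d=5 → -e3, X_5=(-2, -5, -5)
t=5: X=(-2, -5, -5), d=4 → +e3, X_6=(-2, -5, -4)
t=6: X=(-2, -5, -4), d=1 → -e1, X_7=(-3, -5, -4)
t=7: X=(-3, -5, -4), d=2 → +e2, X_8=(-3, -4, -4)
t=8: X=(-3, -4, -4), d=1 → -e1, X_9=(-4, -4, -4)
t=9: X=(-4, -4, -4), d=4 → +e3, X_10=(-4, -4, -3)


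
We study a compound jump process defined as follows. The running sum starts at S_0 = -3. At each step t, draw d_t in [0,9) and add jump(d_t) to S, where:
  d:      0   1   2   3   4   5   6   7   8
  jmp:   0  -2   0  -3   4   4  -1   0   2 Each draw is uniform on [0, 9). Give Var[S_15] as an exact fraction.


Outcome values over d=0..8: [0, -2, 0, -3, 4, 4, -1, 0, 2]
Σy = 4, Σy² = 50, M = 9
μ = 4/9 = 4/9,  σ² = 50/9 − (4/9)² = 434/81
Independent increments: Var[S_15] = 15·σ² = 15·(434/81) = 2170/27

2170/27


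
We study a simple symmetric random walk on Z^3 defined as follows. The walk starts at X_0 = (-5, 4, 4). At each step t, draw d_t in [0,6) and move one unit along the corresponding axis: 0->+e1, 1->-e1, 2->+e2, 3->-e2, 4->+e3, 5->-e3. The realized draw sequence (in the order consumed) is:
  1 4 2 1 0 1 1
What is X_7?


(-8, 5, 5)

t=0: X=(-5, 4, 4), d=1 → -e1, X_1=(-6, 4, 4)
t=1: X=(-6, 4, 4), d=4 → +e3, X_2=(-6, 4, 5)
t=2: X=(-6, 4, 5), d=2 → +e2, X_3=(-6, 5, 5)
t=3: X=(-6, 5, 5), d=1 → -e1, X_4=(-7, 5, 5)
t=4: X=(-7, 5, 5), d=0 → +e1, X_5=(-6, 5, 5)
t=5: X=(-6, 5, 5), d=1 → -e1, X_6=(-7, 5, 5)
t=6: X=(-7, 5, 5), d=1 → -e1, X_7=(-8, 5, 5)


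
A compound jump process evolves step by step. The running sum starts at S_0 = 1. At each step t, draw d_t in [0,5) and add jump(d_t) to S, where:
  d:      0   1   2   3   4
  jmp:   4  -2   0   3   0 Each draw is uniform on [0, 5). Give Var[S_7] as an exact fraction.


168/5

Outcome values over d=0..4: [4, -2, 0, 3, 0]
Σy = 5, Σy² = 29, M = 5
μ = 5/5 = 1,  σ² = 29/5 − (1)² = 24/5
Independent increments: Var[S_7] = 7·σ² = 7·(24/5) = 168/5


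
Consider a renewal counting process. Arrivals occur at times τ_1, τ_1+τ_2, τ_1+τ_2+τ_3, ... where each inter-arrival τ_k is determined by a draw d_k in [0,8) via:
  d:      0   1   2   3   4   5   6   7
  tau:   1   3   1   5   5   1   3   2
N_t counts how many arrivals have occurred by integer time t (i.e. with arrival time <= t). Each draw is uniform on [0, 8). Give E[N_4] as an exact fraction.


5377/4096

Inter-arrival values over d=0..7: [1, 3, 1, 5, 5, 1, 3, 2]
Each d has probability 1/8, so the pmf of τ is: f(1) = 3/8, f(2) = 1/8, f(3) = 1/4, f(5) = 1/4
Renewal equation for m(n) = E[N_n]: condition on τ_1 = k (if k <= n, one arrival plus a fresh copy on the remaining n−k steps): m(n) = F(n) + Σ_{k<=n} f(k)·m(n−k), where F(n) = P(τ <= n) and m(0) = 0
m(1) = F(1) = 3/8
m(2) = F(2) + f(1)·m(1) = 1/2 + 3/8·3/8 = 41/64
m(3) = F(3) + f(1)·m(2) + f(2)·m(1) = 3/4 + 3/8·41/64 + 1/8·3/8 = 531/512
m(4) = F(4) + f(1)·m(3) + f(2)·m(2) + f(3)·m(1) = 3/4 + 3/8·531/512 + 1/8·41/64 + 1/4·3/8 = 5377/4096
E[N_4] = m(4) = 5377/4096


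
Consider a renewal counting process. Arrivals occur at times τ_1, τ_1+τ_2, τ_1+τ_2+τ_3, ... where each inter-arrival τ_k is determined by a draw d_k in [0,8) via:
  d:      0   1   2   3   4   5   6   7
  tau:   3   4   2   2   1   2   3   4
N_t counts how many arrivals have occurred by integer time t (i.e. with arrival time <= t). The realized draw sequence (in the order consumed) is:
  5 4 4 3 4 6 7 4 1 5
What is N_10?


draw d_1=5: τ_1=2, arrival time A_1=2
draw d_2=4: τ_2=1, arrival time A_2=3
draw d_3=4: τ_3=1, arrival time A_3=4
draw d_4=3: τ_4=2, arrival time A_4=6
draw d_5=4: τ_5=1, arrival time A_5=7
draw d_6=6: τ_6=3, arrival time A_6=10
draw d_7=7: τ_7=4, arrival time A_7=14
draw d_8=4: τ_8=1, arrival time A_8=15
draw d_9=1: τ_9=4, arrival time A_9=19
draw d_10=5: τ_10=2, arrival time A_10=21
N_t over t=0..10: 0:0 1:0 2:1 3:2 4:3 5:3 6:4 7:5 8:5 9:5 10:6

6


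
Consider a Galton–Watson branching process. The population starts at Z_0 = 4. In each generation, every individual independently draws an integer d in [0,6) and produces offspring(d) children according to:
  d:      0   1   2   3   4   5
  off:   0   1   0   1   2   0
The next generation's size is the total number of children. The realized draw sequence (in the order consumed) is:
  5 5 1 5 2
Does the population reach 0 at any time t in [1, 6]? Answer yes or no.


gen 0: Z_0=4, draws=[5, 5, 1, 5], offspring=[0, 0, 1, 0], Z_1=1
gen 1: Z_1=1, draws=[2], offspring=[0], Z_2=0
gen 2: Z_2=0, draws=[], offspring=[], Z_3=0
gen 3: Z_3=0, draws=[], offspring=[], Z_4=0
gen 4: Z_4=0, draws=[], offspring=[], Z_5=0
gen 5: Z_5=0, draws=[], offspring=[], Z_6=0

yes


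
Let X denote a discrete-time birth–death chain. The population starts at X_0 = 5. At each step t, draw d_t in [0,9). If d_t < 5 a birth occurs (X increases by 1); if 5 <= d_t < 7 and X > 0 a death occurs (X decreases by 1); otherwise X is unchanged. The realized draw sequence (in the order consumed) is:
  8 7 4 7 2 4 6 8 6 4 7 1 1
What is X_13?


9

t=0: X=5, d=8 → hold, X_1=5
t=1: X=5, d=7 → hold, X_2=5
t=2: X=5, d=4 → birth, X_3=6
t=3: X=6, d=7 → hold, X_4=6
t=4: X=6, d=2 → birth, X_5=7
t=5: X=7, d=4 → birth, X_6=8
t=6: X=8, d=6 → death, X_7=7
t=7: X=7, d=8 → hold, X_8=7
t=8: X=7, d=6 → death, X_9=6
t=9: X=6, d=4 → birth, X_10=7
t=10: X=7, d=7 → hold, X_11=7
t=11: X=7, d=1 → birth, X_12=8
t=12: X=8, d=1 → birth, X_13=9


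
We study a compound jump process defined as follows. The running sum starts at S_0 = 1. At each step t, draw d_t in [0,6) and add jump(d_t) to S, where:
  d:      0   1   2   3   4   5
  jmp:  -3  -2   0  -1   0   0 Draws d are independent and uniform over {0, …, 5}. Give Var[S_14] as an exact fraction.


56/3

Outcome values over d=0..5: [-3, -2, 0, -1, 0, 0]
Σy = -6, Σy² = 14, M = 6
μ = -6/6 = -1,  σ² = 14/6 − (-1)² = 4/3
Independent increments: Var[S_14] = 14·σ² = 14·(4/3) = 56/3


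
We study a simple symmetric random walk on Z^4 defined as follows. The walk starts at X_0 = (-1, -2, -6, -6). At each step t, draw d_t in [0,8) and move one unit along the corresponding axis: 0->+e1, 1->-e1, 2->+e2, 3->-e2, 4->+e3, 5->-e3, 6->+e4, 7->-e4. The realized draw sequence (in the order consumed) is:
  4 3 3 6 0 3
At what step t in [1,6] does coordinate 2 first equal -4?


t=0: X=(-1, -2, -6, -6), d=4 → +e3, X_1=(-1, -2, -5, -6)
t=1: X=(-1, -2, -5, -6), d=3 → -e2, X_2=(-1, -3, -5, -6)
t=2: X=(-1, -3, -5, -6), d=3 → -e2, X_3=(-1, -4, -5, -6)
t=3: X=(-1, -4, -5, -6), d=6 → +e4, X_4=(-1, -4, -5, -5)
t=4: X=(-1, -4, -5, -5), d=0 → +e1, X_5=(0, -4, -5, -5)
t=5: X=(0, -4, -5, -5), d=3 → -e2, X_6=(0, -5, -5, -5)

3


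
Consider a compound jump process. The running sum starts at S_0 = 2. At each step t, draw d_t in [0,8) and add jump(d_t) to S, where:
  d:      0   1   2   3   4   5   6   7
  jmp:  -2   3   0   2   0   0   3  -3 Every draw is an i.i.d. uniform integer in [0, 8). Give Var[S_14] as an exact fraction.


Outcome values over d=0..7: [-2, 3, 0, 2, 0, 0, 3, -3]
Σy = 3, Σy² = 35, M = 8
μ = 3/8 = 3/8,  σ² = 35/8 − (3/8)² = 271/64
Independent increments: Var[S_14] = 14·σ² = 14·(271/64) = 1897/32

1897/32


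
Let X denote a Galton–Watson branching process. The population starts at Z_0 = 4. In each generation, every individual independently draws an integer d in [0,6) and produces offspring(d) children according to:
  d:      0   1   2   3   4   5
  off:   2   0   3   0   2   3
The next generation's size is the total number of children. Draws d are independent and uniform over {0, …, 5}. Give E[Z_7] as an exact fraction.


Outcome values over d=0..5: [2, 0, 3, 0, 2, 3]
Σy = 10, Σy² = 26, M = 6
μ = 10/6 = 5/3,  σ² = 26/6 − (5/3)² = 14/9
E[Z_0] = 4
E[Z_1] = 5/3·E[Z_0] = 20/3
E[Z_2] = 5/3·E[Z_1] = 100/9
E[Z_3] = 5/3·E[Z_2] = 500/27
E[Z_4] = 5/3·E[Z_3] = 2500/81
E[Z_5] = 5/3·E[Z_4] = 12500/243
E[Z_6] = 5/3·E[Z_5] = 62500/729
E[Z_7] = 5/3·E[Z_6] = 312500/2187

312500/2187


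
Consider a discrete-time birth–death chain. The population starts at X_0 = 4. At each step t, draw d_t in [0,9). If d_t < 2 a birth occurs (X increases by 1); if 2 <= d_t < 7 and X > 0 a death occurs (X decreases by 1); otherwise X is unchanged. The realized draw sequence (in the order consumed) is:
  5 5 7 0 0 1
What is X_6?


5

t=0: X=4, d=5 → death, X_1=3
t=1: X=3, d=5 → death, X_2=2
t=2: X=2, d=7 → hold, X_3=2
t=3: X=2, d=0 → birth, X_4=3
t=4: X=3, d=0 → birth, X_5=4
t=5: X=4, d=1 → birth, X_6=5


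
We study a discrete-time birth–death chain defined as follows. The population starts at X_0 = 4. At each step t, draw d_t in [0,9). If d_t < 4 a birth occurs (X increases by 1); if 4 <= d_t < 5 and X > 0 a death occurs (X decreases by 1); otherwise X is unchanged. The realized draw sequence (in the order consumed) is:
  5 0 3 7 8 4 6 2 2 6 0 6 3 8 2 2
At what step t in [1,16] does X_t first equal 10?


t=0: X=4, d=5 → hold, X_1=4
t=1: X=4, d=0 → birth, X_2=5
t=2: X=5, d=3 → birth, X_3=6
t=3: X=6, d=7 → hold, X_4=6
t=4: X=6, d=8 → hold, X_5=6
t=5: X=6, d=4 → death, X_6=5
t=6: X=5, d=6 → hold, X_7=5
t=7: X=5, d=2 → birth, X_8=6
t=8: X=6, d=2 → birth, X_9=7
t=9: X=7, d=6 → hold, X_10=7
t=10: X=7, d=0 → birth, X_11=8
t=11: X=8, d=6 → hold, X_12=8
t=12: X=8, d=3 → birth, X_13=9
t=13: X=9, d=8 → hold, X_14=9
t=14: X=9, d=2 → birth, X_15=10
t=15: X=10, d=2 → birth, X_16=11

15


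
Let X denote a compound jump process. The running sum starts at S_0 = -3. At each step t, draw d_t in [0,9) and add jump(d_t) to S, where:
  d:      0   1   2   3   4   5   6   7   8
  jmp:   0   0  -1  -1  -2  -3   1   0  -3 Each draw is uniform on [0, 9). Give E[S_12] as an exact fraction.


Outcome values over d=0..8: [0, 0, -1, -1, -2, -3, 1, 0, -3]
Σy = -9, Σy² = 25, M = 9
μ = -9/9 = -1,  σ² = 25/9 − (-1)² = 16/9
E[S_12] = -3 + 12·(-1) = -15

-15


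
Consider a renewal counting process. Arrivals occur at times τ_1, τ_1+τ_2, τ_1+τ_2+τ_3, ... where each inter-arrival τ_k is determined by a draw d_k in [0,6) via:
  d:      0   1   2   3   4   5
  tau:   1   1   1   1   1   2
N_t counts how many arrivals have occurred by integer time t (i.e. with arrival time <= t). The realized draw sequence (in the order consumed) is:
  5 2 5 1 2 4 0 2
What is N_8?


draw d_1=5: τ_1=2, arrival time A_1=2
draw d_2=2: τ_2=1, arrival time A_2=3
draw d_3=5: τ_3=2, arrival time A_3=5
draw d_4=1: τ_4=1, arrival time A_4=6
draw d_5=2: τ_5=1, arrival time A_5=7
draw d_6=4: τ_6=1, arrival time A_6=8
draw d_7=0: τ_7=1, arrival time A_7=9
draw d_8=2: τ_8=1, arrival time A_8=10
N_t over t=0..8: 0:0 1:0 2:1 3:2 4:2 5:3 6:4 7:5 8:6

6


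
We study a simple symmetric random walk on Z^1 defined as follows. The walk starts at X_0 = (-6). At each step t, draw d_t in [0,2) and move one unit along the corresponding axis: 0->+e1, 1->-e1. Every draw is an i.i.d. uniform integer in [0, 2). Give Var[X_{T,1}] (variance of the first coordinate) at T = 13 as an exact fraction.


Outcome values over d=0..1: [1, -1]
Σy = 0, Σy² = 2, M = 2
μ = 0/2 = 0,  σ² = 2/2 − (0)² = 1
Independent increments: Var[X_13] = 13·σ² = 13·(1) = 13

13


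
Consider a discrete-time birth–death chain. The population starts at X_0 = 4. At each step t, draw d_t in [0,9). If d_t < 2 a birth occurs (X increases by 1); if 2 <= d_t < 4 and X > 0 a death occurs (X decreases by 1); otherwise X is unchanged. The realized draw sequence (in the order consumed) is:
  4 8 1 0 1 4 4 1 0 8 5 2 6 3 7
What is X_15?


t=0: X=4, d=4 → hold, X_1=4
t=1: X=4, d=8 → hold, X_2=4
t=2: X=4, d=1 → birth, X_3=5
t=3: X=5, d=0 → birth, X_4=6
t=4: X=6, d=1 → birth, X_5=7
t=5: X=7, d=4 → hold, X_6=7
t=6: X=7, d=4 → hold, X_7=7
t=7: X=7, d=1 → birth, X_8=8
t=8: X=8, d=0 → birth, X_9=9
t=9: X=9, d=8 → hold, X_10=9
t=10: X=9, d=5 → hold, X_11=9
t=11: X=9, d=2 → death, X_12=8
t=12: X=8, d=6 → hold, X_13=8
t=13: X=8, d=3 → death, X_14=7
t=14: X=7, d=7 → hold, X_15=7

7


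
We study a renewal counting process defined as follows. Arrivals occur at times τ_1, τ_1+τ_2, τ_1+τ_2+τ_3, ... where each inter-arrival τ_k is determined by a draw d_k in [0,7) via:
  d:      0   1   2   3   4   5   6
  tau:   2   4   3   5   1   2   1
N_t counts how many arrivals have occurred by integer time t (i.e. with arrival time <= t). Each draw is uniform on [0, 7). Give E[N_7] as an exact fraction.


2114282/823543

Inter-arrival values over d=0..6: [2, 4, 3, 5, 1, 2, 1]
Each d has probability 1/7, so the pmf of τ is: f(1) = 2/7, f(2) = 2/7, f(3) = 1/7, f(4) = 1/7, f(5) = 1/7
Renewal equation for m(n) = E[N_n]: condition on τ_1 = k (if k <= n, one arrival plus a fresh copy on the remaining n−k steps): m(n) = F(n) + Σ_{k<=n} f(k)·m(n−k), where F(n) = P(τ <= n) and m(0) = 0
m(1) = F(1) = 2/7
m(2) = F(2) + f(1)·m(1) = 4/7 + 2/7·2/7 = 32/49
m(3) = F(3) + f(1)·m(2) + f(2)·m(1) = 5/7 + 2/7·32/49 + 2/7·2/7 = 337/343
m(4) = F(4) + f(1)·m(3) + f(2)·m(2) + f(3)·m(1) = 6/7 + 2/7·337/343 + 2/7·32/49 + 1/7·2/7 = 3278/2401
m(5) = F(5) + f(1)·m(4) + f(2)·m(3) + f(3)·m(2) + f(4)·m(1) = 1 + 2/7·3278/2401 + 2/7·337/343 + 1/7·32/49 + 1/7·2/7 = 30335/16807
m(6) = F(6) + f(1)·m(5) + f(2)·m(4) + f(3)·m(3) + f(4)·m(2) + f(5)·m(1) = 1 + 2/7·30335/16807 + 2/7·3278/2401 + 1/7·337/343 + 1/7·32/49 + 1/7·2/7 = 256502/117649
m(7) = F(7) + f(1)·m(6) + f(2)·m(5) + f(3)·m(4) + f(4)·m(3) + f(5)·m(2) = 1 + 2/7·256502/117649 + 2/7·30335/16807 + 1/7·3278/2401 + 1/7·337/343 + 1/7·32/49 = 2114282/823543
E[N_7] = m(7) = 2114282/823543


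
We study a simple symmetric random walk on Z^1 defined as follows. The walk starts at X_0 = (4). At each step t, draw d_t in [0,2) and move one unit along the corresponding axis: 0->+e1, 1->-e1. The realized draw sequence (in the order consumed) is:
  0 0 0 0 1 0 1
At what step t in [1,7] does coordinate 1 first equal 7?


t=0: X=(4), d=0 → +e1, X_1=(5)
t=1: X=(5), d=0 → +e1, X_2=(6)
t=2: X=(6), d=0 → +e1, X_3=(7)
t=3: X=(7), d=0 → +e1, X_4=(8)
t=4: X=(8), d=1 → -e1, X_5=(7)
t=5: X=(7), d=0 → +e1, X_6=(8)
t=6: X=(8), d=1 → -e1, X_7=(7)

3


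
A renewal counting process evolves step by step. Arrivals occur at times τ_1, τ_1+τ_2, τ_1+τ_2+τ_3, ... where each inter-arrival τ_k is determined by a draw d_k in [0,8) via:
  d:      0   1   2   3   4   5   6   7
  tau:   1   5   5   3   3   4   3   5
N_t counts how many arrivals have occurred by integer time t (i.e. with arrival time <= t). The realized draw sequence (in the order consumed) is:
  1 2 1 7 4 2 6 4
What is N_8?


1

draw d_1=1: τ_1=5, arrival time A_1=5
draw d_2=2: τ_2=5, arrival time A_2=10
draw d_3=1: τ_3=5, arrival time A_3=15
draw d_4=7: τ_4=5, arrival time A_4=20
draw d_5=4: τ_5=3, arrival time A_5=23
draw d_6=2: τ_6=5, arrival time A_6=28
draw d_7=6: τ_7=3, arrival time A_7=31
draw d_8=4: τ_8=3, arrival time A_8=34
N_t over t=0..8: 0:0 1:0 2:0 3:0 4:0 5:1 6:1 7:1 8:1


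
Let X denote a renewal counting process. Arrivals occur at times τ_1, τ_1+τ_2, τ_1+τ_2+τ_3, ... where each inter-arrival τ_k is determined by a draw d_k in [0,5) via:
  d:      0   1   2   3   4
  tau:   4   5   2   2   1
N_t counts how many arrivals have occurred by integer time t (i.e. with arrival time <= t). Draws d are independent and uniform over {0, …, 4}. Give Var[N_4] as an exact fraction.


269004/390625

Inter-arrival values over d=0..4: [4, 5, 2, 2, 1]
Each d has probability 1/5, so the pmf of τ is: f(1) = 1/5, f(2) = 2/5, f(4) = 1/5, f(5) = 1/5
Let p_n(j) = P(N_n = j), with p_0 = [1]. Condition on τ_1: p_n(0) = P(τ > n), and for j >= 1, p_n(j) = Σ_{k<=n} f(k)·p_{n−k}(j−1)
p_1 = [4/5, 1/5]  (j = 0..1)
p_2 = [2/5, 14/25, 1/25]  (j = 0..2)
p_3 = [2/5, 2/5, 24/125, 1/125]  (j = 0..3)
p_4 = [1/5, 11/25, 38/125, 34/625, 1/625]  (j = 0..4)
E[N_4] = Σ j·p_4(j) = 761/625;  E[N_4²] = Σ j²·p_4(j) = 1357/625
Var[N_4] = 1357/625 − (761/625)² = 269004/390625


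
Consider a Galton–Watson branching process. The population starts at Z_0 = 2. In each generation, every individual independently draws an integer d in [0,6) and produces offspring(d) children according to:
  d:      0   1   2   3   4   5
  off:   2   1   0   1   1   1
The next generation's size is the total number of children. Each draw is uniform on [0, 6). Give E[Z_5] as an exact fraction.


Outcome values over d=0..5: [2, 1, 0, 1, 1, 1]
Σy = 6, Σy² = 8, M = 6
μ = 6/6 = 1,  σ² = 8/6 − (1)² = 1/3
E[Z_0] = 2
E[Z_1] = 1·E[Z_0] = 2
E[Z_2] = 1·E[Z_1] = 2
E[Z_3] = 1·E[Z_2] = 2
E[Z_4] = 1·E[Z_3] = 2
E[Z_5] = 1·E[Z_4] = 2

2


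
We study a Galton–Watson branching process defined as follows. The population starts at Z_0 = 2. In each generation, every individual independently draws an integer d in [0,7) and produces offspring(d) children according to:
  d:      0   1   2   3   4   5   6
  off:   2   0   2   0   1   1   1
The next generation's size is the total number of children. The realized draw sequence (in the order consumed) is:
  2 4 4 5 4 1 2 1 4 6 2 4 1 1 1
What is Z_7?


gen 0: Z_0=2, draws=[2, 4], offspring=[2, 1], Z_1=3
gen 1: Z_1=3, draws=[4, 5, 4], offspring=[1, 1, 1], Z_2=3
gen 2: Z_2=3, draws=[1, 2, 1], offspring=[0, 2, 0], Z_3=2
gen 3: Z_3=2, draws=[4, 6], offspring=[1, 1], Z_4=2
gen 4: Z_4=2, draws=[2, 4], offspring=[2, 1], Z_5=3
gen 5: Z_5=3, draws=[1, 1, 1], offspring=[0, 0, 0], Z_6=0
gen 6: Z_6=0, draws=[], offspring=[], Z_7=0

0


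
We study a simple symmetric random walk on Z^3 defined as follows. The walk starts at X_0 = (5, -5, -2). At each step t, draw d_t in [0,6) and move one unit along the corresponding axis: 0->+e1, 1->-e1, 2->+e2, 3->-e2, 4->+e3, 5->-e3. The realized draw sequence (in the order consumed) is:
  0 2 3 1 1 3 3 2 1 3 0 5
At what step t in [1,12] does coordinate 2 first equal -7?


7

t=0: X=(5, -5, -2), d=0 → +e1, X_1=(6, -5, -2)
t=1: X=(6, -5, -2), d=2 → +e2, X_2=(6, -4, -2)
t=2: X=(6, -4, -2), d=3 → -e2, X_3=(6, -5, -2)
t=3: X=(6, -5, -2), d=1 → -e1, X_4=(5, -5, -2)
t=4: X=(5, -5, -2), d=1 → -e1, X_5=(4, -5, -2)
t=5: X=(4, -5, -2), d=3 → -e2, X_6=(4, -6, -2)
t=6: X=(4, -6, -2), d=3 → -e2, X_7=(4, -7, -2)
t=7: X=(4, -7, -2), d=2 → +e2, X_8=(4, -6, -2)
t=8: X=(4, -6, -2), d=1 → -e1, X_9=(3, -6, -2)
t=9: X=(3, -6, -2), d=3 → -e2, X_10=(3, -7, -2)
t=10: X=(3, -7, -2), d=0 → +e1, X_11=(4, -7, -2)
t=11: X=(4, -7, -2), d=5 → -e3, X_12=(4, -7, -3)


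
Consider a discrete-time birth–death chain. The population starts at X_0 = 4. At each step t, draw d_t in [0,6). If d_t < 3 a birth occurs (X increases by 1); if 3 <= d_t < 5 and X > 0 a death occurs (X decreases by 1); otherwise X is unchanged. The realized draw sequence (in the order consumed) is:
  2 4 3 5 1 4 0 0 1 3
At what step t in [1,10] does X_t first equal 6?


t=0: X=4, d=2 → birth, X_1=5
t=1: X=5, d=4 → death, X_2=4
t=2: X=4, d=3 → death, X_3=3
t=3: X=3, d=5 → hold, X_4=3
t=4: X=3, d=1 → birth, X_5=4
t=5: X=4, d=4 → death, X_6=3
t=6: X=3, d=0 → birth, X_7=4
t=7: X=4, d=0 → birth, X_8=5
t=8: X=5, d=1 → birth, X_9=6
t=9: X=6, d=3 → death, X_10=5

9


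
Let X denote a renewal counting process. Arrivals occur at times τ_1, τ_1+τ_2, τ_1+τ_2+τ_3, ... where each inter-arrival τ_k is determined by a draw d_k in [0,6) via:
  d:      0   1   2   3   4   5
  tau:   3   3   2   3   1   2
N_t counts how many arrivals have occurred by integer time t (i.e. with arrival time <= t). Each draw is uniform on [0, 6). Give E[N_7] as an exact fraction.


769471/279936

Inter-arrival values over d=0..5: [3, 3, 2, 3, 1, 2]
Each d has probability 1/6, so the pmf of τ is: f(1) = 1/6, f(2) = 1/3, f(3) = 1/2
Renewal equation for m(n) = E[N_n]: condition on τ_1 = k (if k <= n, one arrival plus a fresh copy on the remaining n−k steps): m(n) = F(n) + Σ_{k<=n} f(k)·m(n−k), where F(n) = P(τ <= n) and m(0) = 0
m(1) = F(1) = 1/6
m(2) = F(2) + f(1)·m(1) = 1/2 + 1/6·1/6 = 19/36
m(3) = F(3) + f(1)·m(2) + f(2)·m(1) = 1 + 1/6·19/36 + 1/3·1/6 = 247/216
m(4) = F(4) + f(1)·m(3) + f(2)·m(2) + f(3)·m(1) = 1 + 1/6·247/216 + 1/3·19/36 + 1/2·1/6 = 1879/1296
m(5) = F(5) + f(1)·m(4) + f(2)·m(3) + f(3)·m(2) = 1 + 1/6·1879/1296 + 1/3·247/216 + 1/2·19/36 = 14671/7776
m(6) = F(6) + f(1)·m(5) + f(2)·m(4) + f(3)·m(3) = 1 + 1/6·14671/7776 + 1/3·1879/1296 + 1/2·247/216 = 110551/46656
m(7) = F(7) + f(1)·m(6) + f(2)·m(5) + f(3)·m(4) = 1 + 1/6·110551/46656 + 1/3·14671/7776 + 1/2·1879/1296 = 769471/279936
E[N_7] = m(7) = 769471/279936


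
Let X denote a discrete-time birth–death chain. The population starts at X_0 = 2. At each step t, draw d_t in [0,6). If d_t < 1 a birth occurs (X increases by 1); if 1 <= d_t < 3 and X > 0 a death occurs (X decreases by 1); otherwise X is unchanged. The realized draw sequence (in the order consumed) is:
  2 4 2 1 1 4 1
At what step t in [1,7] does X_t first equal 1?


1

t=0: X=2, d=2 → death, X_1=1
t=1: X=1, d=4 → hold, X_2=1
t=2: X=1, d=2 → death, X_3=0
t=3: X=0, d=1 → hold, X_4=0
t=4: X=0, d=1 → hold, X_5=0
t=5: X=0, d=4 → hold, X_6=0
t=6: X=0, d=1 → hold, X_7=0


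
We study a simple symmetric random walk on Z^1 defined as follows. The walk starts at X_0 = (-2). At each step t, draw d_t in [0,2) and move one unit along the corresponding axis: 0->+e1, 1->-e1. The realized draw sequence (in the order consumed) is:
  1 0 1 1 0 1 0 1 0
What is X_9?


(-3)

t=0: X=(-2), d=1 → -e1, X_1=(-3)
t=1: X=(-3), d=0 → +e1, X_2=(-2)
t=2: X=(-2), d=1 → -e1, X_3=(-3)
t=3: X=(-3), d=1 → -e1, X_4=(-4)
t=4: X=(-4), d=0 → +e1, X_5=(-3)
t=5: X=(-3), d=1 → -e1, X_6=(-4)
t=6: X=(-4), d=0 → +e1, X_7=(-3)
t=7: X=(-3), d=1 → -e1, X_8=(-4)
t=8: X=(-4), d=0 → +e1, X_9=(-3)


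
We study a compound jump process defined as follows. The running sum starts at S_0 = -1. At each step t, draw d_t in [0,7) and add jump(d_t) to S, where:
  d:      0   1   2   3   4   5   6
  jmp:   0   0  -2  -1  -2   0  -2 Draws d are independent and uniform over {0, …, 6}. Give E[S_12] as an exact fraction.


Outcome values over d=0..6: [0, 0, -2, -1, -2, 0, -2]
Σy = -7, Σy² = 13, M = 7
μ = -7/7 = -1,  σ² = 13/7 − (-1)² = 6/7
E[S_12] = -1 + 12·(-1) = -13

-13


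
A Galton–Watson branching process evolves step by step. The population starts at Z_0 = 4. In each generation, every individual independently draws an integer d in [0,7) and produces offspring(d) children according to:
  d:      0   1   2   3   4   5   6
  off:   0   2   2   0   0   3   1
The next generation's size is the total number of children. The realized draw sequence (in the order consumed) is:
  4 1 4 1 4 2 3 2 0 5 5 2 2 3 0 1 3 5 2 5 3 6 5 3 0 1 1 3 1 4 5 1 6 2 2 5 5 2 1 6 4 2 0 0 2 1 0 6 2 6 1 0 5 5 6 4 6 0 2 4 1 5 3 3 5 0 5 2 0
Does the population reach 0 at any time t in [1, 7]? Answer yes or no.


no

gen 0: Z_0=4, draws=[4, 1, 4, 1], offspring=[0, 2, 0, 2], Z_1=4
gen 1: Z_1=4, draws=[4, 2, 3, 2], offspring=[0, 2, 0, 2], Z_2=4
gen 2: Z_2=4, draws=[0, 5, 5, 2], offspring=[0, 3, 3, 2], Z_3=8
gen 3: Z_3=8, draws=[2, 3, 0, 1, 3, 5, 2, 5], offspring=[2, 0, 0, 2, 0, 3, 2, 3], Z_4=12
gen 4: Z_4=12, draws=[3, 6, 5, 3, 0, 1, 1, 3, 1, 4, 5, 1], offspring=[0, 1, 3, 0, 0, 2, 2, 0, 2, 0, 3, 2], Z_5=15
gen 5: Z_5=15, draws=[6, 2, 2, 5, 5, 2, 1, 6, 4, 2, 0, 0, 2, 1, 0], offspring=[1, 2, 2, 3, 3, 2, 2, 1, 0, 2, 0, 0, 2, 2, 0], Z_6=22
gen 6: Z_6=22, draws=[6, 2, 6, 1, 0, 5, 5, 6, 4, 6, 0, 2, 4, 1, 5, 3, 3, 5, 0, 5, 2, 0], offspring=[1, 2, 1, 2, 0, 3, 3, 1, 0, 1, 0, 2, 0, 2, 3, 0, 0, 3, 0, 3, 2, 0], Z_7=29


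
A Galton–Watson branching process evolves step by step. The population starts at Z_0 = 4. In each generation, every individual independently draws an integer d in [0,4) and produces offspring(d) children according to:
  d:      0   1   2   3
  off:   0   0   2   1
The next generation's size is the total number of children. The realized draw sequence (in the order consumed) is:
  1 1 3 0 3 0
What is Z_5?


0

gen 0: Z_0=4, draws=[1, 1, 3, 0], offspring=[0, 0, 1, 0], Z_1=1
gen 1: Z_1=1, draws=[3], offspring=[1], Z_2=1
gen 2: Z_2=1, draws=[0], offspring=[0], Z_3=0
gen 3: Z_3=0, draws=[], offspring=[], Z_4=0
gen 4: Z_4=0, draws=[], offspring=[], Z_5=0


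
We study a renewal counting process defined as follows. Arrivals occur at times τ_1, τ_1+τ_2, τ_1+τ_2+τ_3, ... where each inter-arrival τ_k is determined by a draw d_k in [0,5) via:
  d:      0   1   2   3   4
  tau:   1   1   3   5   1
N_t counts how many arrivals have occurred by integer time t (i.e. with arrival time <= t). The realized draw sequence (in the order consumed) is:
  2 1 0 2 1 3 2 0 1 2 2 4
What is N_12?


draw d_1=2: τ_1=3, arrival time A_1=3
draw d_2=1: τ_2=1, arrival time A_2=4
draw d_3=0: τ_3=1, arrival time A_3=5
draw d_4=2: τ_4=3, arrival time A_4=8
draw d_5=1: τ_5=1, arrival time A_5=9
draw d_6=3: τ_6=5, arrival time A_6=14
draw d_7=2: τ_7=3, arrival time A_7=17
draw d_8=0: τ_8=1, arrival time A_8=18
draw d_9=1: τ_9=1, arrival time A_9=19
draw d_10=2: τ_10=3, arrival time A_10=22
draw d_11=2: τ_11=3, arrival time A_11=25
draw d_12=4: τ_12=1, arrival time A_12=26
N_t over t=0..12: 0:0 1:0 2:0 3:1 4:2 5:3 6:3 7:3 8:4 9:5 10:5 11:5 12:5

5


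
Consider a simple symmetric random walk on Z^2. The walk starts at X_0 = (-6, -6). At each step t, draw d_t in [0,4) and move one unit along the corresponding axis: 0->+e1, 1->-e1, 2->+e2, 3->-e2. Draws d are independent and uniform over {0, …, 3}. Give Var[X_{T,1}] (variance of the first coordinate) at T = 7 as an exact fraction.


Outcome values over d=0..3: [1, -1, 0, 0]
Σy = 0, Σy² = 2, M = 4
μ = 0/4 = 0,  σ² = 2/4 − (0)² = 1/2
Independent increments: Var[X_7] = 7·σ² = 7·(1/2) = 7/2

7/2


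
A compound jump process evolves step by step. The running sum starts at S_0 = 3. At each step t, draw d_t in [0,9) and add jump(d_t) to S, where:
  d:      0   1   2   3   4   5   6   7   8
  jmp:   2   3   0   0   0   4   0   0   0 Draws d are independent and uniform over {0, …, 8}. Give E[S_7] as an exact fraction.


10

Outcome values over d=0..8: [2, 3, 0, 0, 0, 4, 0, 0, 0]
Σy = 9, Σy² = 29, M = 9
μ = 9/9 = 1,  σ² = 29/9 − (1)² = 20/9
E[S_7] = 3 + 7·(1) = 10


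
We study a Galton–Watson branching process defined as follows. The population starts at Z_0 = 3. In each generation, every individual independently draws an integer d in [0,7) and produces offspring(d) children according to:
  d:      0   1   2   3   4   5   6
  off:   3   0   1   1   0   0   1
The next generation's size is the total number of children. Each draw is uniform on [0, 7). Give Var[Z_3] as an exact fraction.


658368/117649

Outcome values over d=0..6: [3, 0, 1, 1, 0, 0, 1]
Σy = 6, Σy² = 12, M = 7
μ = 6/7 = 6/7,  σ² = 12/7 − (6/7)² = 48/49
V_0 = 0, E_0 = 3
V_1 = 48/49·E_0 + (6/7)²·V_0 = 144/49;  E_1 = 18/7
V_2 = 48/49·E_1 + (6/7)²·V_1 = 11232/2401;  E_2 = 108/49
V_3 = 48/49·E_2 + (6/7)²·V_2 = 658368/117649;  E_3 = 648/343


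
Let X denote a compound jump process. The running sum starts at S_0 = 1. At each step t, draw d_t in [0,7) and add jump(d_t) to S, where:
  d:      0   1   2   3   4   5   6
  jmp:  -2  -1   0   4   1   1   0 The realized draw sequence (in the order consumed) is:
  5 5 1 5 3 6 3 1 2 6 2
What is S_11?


10

t=0: S=1, d=5, jump=1, S_1=2
t=1: S=2, d=5, jump=1, S_2=3
t=2: S=3, d=1, jump=-1, S_3=2
t=3: S=2, d=5, jump=1, S_4=3
t=4: S=3, d=3, jump=4, S_5=7
t=5: S=7, d=6, jump=0, S_6=7
t=6: S=7, d=3, jump=4, S_7=11
t=7: S=11, d=1, jump=-1, S_8=10
t=8: S=10, d=2, jump=0, S_9=10
t=9: S=10, d=6, jump=0, S_10=10
t=10: S=10, d=2, jump=0, S_11=10


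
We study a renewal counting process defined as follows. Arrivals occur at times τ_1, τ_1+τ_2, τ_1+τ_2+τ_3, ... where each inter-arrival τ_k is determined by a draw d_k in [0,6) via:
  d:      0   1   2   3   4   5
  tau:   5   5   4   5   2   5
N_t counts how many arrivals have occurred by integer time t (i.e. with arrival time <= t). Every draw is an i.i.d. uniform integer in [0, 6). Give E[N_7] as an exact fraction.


283/216

Inter-arrival values over d=0..5: [5, 5, 4, 5, 2, 5]
Each d has probability 1/6, so the pmf of τ is: f(2) = 1/6, f(4) = 1/6, f(5) = 2/3
Renewal equation for m(n) = E[N_n]: condition on τ_1 = k (if k <= n, one arrival plus a fresh copy on the remaining n−k steps): m(n) = F(n) + Σ_{k<=n} f(k)·m(n−k), where F(n) = P(τ <= n) and m(0) = 0
m(1) = F(1) = 0
m(2) = F(2) = 1/6
m(3) = F(3) = 1/6
m(4) = F(4) + f(2)·m(2) = 1/3 + 1/6·1/6 = 13/36
m(5) = F(5) + f(2)·m(3) = 1 + 1/6·1/6 = 37/36
m(6) = F(6) + f(2)·m(4) + f(4)·m(2) = 1 + 1/6·13/36 + 1/6·1/6 = 235/216
m(7) = F(7) + f(2)·m(5) + f(4)·m(3) + f(5)·m(2) = 1 + 1/6·37/36 + 1/6·1/6 + 2/3·1/6 = 283/216
E[N_7] = m(7) = 283/216


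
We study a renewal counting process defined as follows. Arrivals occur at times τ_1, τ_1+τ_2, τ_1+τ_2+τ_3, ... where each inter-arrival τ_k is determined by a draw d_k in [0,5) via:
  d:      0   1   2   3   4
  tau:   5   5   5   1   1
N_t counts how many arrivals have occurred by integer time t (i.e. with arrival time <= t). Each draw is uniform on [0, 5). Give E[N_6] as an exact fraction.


Inter-arrival values over d=0..4: [5, 5, 5, 1, 1]
Each d has probability 1/5, so the pmf of τ is: f(1) = 2/5, f(5) = 3/5
Renewal equation for m(n) = E[N_n]: condition on τ_1 = k (if k <= n, one arrival plus a fresh copy on the remaining n−k steps): m(n) = F(n) + Σ_{k<=n} f(k)·m(n−k), where F(n) = P(τ <= n) and m(0) = 0
m(1) = F(1) = 2/5
m(2) = F(2) + f(1)·m(1) = 2/5 + 2/5·2/5 = 14/25
m(3) = F(3) + f(1)·m(2) = 2/5 + 2/5·14/25 = 78/125
m(4) = F(4) + f(1)·m(3) = 2/5 + 2/5·78/125 = 406/625
m(5) = F(5) + f(1)·m(4) = 1 + 2/5·406/625 = 3937/3125
m(6) = F(6) + f(1)·m(5) + f(5)·m(1) = 1 + 2/5·3937/3125 + 3/5·2/5 = 27249/15625
E[N_6] = m(6) = 27249/15625

27249/15625


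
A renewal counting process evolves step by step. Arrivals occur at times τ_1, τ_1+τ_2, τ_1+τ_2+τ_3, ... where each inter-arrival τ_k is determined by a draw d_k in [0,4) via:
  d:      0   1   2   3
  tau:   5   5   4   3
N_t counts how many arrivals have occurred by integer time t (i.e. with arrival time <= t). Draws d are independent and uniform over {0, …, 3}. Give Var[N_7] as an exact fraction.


39/256

Inter-arrival values over d=0..3: [5, 5, 4, 3]
Each d has probability 1/4, so the pmf of τ is: f(3) = 1/4, f(4) = 1/4, f(5) = 1/2
Let p_n(j) = P(N_n = j), with p_0 = [1]. Condition on τ_1: p_n(0) = P(τ > n), and for j >= 1, p_n(j) = Σ_{k<=n} f(k)·p_{n−k}(j−1)
p_1 = [1]  (j = 0)
p_2 = [1]  (j = 0)
p_3 = [3/4, 1/4]  (j = 0..1)
p_4 = [1/2, 1/2]  (j = 0..1)
p_5 = [0, 1]  (j = 0..1)
p_6 = [0, 15/16, 1/16]  (j = 0..2)
p_7 = [0, 13/16, 3/16]  (j = 0..2)
E[N_7] = Σ j·p_7(j) = 19/16;  E[N_7²] = Σ j²·p_7(j) = 25/16
Var[N_7] = 25/16 − (19/16)² = 39/256
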